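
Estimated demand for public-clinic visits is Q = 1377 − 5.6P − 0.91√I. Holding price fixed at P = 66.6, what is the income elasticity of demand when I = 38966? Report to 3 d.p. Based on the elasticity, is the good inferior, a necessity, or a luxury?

At P = 66.6, I = 38966: Q = 824.408.
Holding P constant, ∂Q/∂I = -0.91/(2√I) = -0.00230499.
η_I = (∂Q/∂I)·(I/Q) = -0.00230499 × (38966/824.408) = -0.109.
Since η < 0, this is an inferior good.

-0.109 (inferior good)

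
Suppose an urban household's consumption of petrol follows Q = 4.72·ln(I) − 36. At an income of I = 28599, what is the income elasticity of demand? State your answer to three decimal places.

At I = 28599: Q = 12.433.
dQ/dI = 4.72/I = 0.000165041 at this income.
η = (dQ/dI)·(I/Q) = 0.000165041 × (28599/12.433) = 0.380.

0.380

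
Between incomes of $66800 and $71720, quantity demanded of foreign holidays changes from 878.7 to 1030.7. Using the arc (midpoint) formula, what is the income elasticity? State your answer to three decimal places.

ΔQ = 1030.7 − 878.7 = 152; midpoint Q̄ = (878.7 + 1030.7)/2 = 954.7.
ΔI = 71720 − 66800 = 4920; midpoint Ī = (66800 + 71720)/2 = 69260.
η = (ΔQ/Q̄) ÷ (ΔI/Ī) = (152/954.7) ÷ (4920/69260) = 2.241.

2.241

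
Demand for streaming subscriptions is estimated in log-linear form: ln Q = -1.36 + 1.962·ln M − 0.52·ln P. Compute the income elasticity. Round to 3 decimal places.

In a log-linear demand, the coefficient on ln M is the income elasticity.
So η = 1.962.

1.962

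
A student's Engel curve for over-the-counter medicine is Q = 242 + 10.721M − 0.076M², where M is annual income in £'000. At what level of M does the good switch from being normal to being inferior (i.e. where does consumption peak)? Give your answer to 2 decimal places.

70.53

dQ/dM = 10.721 − 0.152M.
The good is inferior where dQ/dM < 0. Setting dQ/dM = 0 gives M = 10.721 / 0.152 = 70.53.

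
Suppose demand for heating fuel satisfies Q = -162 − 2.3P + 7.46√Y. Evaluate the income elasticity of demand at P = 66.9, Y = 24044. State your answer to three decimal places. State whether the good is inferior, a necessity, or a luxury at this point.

0.688 (necessity)

At P = 66.9, Y = 24044: Q = 840.887.
Holding P constant, ∂Q/∂Y = 7.46/(2√Y) = 0.024055.
η_Y = (∂Q/∂Y)·(Y/Q) = 0.024055 × (24044/840.887) = 0.688.
Since 0 < η < 1, this is a necessity.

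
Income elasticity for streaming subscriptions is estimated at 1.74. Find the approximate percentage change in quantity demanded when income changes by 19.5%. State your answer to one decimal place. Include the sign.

33.9%

%ΔQ ≈ η × %ΔI = 1.74 × 19.5% = 33.9%.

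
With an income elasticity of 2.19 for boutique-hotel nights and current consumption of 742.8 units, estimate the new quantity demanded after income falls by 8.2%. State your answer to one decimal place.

%ΔQ ≈ η × %ΔI = 2.19 × (-8.2%) = -17.958%.
New Q ≈ 742.8 × (1 − 0.17958) = 609.4.

609.4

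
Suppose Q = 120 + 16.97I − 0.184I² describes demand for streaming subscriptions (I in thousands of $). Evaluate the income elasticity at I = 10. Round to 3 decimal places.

At I = 10: Q = 271.3000.
dQ/dI = 16.97 − 0.368I = 13.29000.
η = (dQ/dI)·(I/Q) = 13.29000 × (10/271.3000) = 0.490.

0.490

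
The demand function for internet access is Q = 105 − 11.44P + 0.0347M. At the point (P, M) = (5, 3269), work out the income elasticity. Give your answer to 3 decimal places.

At P = 5, M = 3269: Q = 161.234.
Holding P constant, ∂Q/∂M = 0.0347.
η_M = (∂Q/∂M)·(M/Q) = 0.0347 × (3269/161.234) = 0.704.

0.704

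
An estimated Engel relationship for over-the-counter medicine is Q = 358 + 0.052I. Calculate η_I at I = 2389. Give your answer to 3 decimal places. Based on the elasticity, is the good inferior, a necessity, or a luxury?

0.258 (necessity)

At I = 2389: Q = 482.228.
dQ/dI = 0.052.
η = (dQ/dI)·(I/Q) = 0.052 × (2389/482.228) = 0.258.
Since 0 < η < 1, the good is a necessity.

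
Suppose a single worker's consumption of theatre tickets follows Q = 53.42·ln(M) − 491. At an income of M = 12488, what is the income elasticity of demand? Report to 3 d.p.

At M = 12488: Q = 12.885.
dQ/dM = 53.42/M = 0.00427771 at this income.
η = (dQ/dM)·(M/Q) = 0.00427771 × (12488/12.885) = 4.146.

4.146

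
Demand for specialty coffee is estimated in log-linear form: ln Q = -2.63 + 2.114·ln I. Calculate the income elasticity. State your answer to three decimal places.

In a log-linear demand, the coefficient on ln I is the income elasticity.
So η = 2.114.

2.114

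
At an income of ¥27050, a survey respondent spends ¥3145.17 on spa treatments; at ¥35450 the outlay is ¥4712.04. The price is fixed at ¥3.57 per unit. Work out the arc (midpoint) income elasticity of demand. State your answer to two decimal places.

With a constant price, Q₁ = 3145.17/3.57 = 881.000 and Q₂ = 4712.04/3.57 = 1319.899 (equivalently, work directly with expenditure since P cancels).
Midpoint %ΔQ = (4712.04 − 3145.17)/3928.61 = 0.39884; midpoint %ΔI = (35450 − 27050)/31250 = 0.26880.
η = 0.39884 / 0.26880 = 1.48.

1.48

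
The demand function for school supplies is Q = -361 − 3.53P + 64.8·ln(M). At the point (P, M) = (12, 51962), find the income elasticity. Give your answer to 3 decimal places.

At P = 12, M = 51962: Q = 300.256.
Holding P constant, ∂Q/∂M = 64.8/M = 0.00124707.
η_M = (∂Q/∂M)·(M/Q) = 0.00124707 × (51962/300.256) = 0.216.

0.216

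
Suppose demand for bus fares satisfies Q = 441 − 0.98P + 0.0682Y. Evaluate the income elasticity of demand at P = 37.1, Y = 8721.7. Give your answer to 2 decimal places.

0.60

At P = 37.1, Y = 8721.7: Q = 999.462.
Holding P constant, ∂Q/∂Y = 0.0682.
η_Y = (∂Q/∂Y)·(Y/Q) = 0.0682 × (8721.7/999.462) = 0.60.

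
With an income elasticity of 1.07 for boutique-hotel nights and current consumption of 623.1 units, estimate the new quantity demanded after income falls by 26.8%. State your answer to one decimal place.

%ΔQ ≈ η × %ΔI = 1.07 × (-26.8%) = -28.676%.
New Q ≈ 623.1 × (1 − 0.28676) = 444.4.

444.4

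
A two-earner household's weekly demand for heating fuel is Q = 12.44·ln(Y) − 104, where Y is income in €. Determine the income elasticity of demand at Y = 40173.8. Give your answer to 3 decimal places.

0.446

At Y = 40173.8: Q = 27.876.
dQ/dY = 12.44/Y = 0.000309655 at this income.
η = (dQ/dY)·(Y/Q) = 0.000309655 × (40173.8/27.876) = 0.446.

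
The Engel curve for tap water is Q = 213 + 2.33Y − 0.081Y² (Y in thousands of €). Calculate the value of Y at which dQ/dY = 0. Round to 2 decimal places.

14.38

dQ/dY = 2.33 − 0.162Y.
The good is inferior where dQ/dY < 0. Setting dQ/dY = 0 gives Y = 2.33 / 0.162 = 14.38.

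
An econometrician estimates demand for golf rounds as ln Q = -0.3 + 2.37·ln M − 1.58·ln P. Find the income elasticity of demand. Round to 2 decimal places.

In a log-linear demand, the coefficient on ln M is the income elasticity.
So η = 2.37.

2.37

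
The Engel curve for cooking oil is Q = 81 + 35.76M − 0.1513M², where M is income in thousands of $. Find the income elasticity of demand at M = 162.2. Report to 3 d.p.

-1.137

At M = 162.2: Q = 1900.7445.
dQ/dM = 35.76 − 0.3026M = -13.32172.
η = (dQ/dM)·(M/Q) = -13.32172 × (162.2/1900.7445) = -1.137.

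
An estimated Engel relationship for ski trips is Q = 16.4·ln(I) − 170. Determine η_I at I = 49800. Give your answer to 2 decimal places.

At I = 49800: Q = 7.379.
dQ/dI = 16.4/I = 0.000329317 at this income.
η = (dQ/dI)·(I/Q) = 0.000329317 × (49800/7.379) = 2.22.

2.22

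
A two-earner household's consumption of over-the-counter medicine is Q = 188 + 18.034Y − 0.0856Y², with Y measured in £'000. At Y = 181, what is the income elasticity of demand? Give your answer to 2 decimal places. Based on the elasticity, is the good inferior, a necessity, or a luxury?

-3.62 (inferior good)

At Y = 181: Q = 647.8124.
dQ/dY = 18.034 − 0.1712Y = -12.95320.
η = (dQ/dY)·(Y/Q) = -12.95320 × (181/647.8124) = -3.62.
η < 0 ⇒ inferior good.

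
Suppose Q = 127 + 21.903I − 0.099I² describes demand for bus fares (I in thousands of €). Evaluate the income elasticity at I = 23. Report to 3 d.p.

At I = 23: Q = 578.3980.
dQ/dI = 21.903 − 0.198I = 17.34900.
η = (dQ/dI)·(I/Q) = 17.34900 × (23/578.3980) = 0.690.

0.690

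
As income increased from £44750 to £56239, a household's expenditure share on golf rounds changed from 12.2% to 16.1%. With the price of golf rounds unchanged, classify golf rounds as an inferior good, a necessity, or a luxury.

The budget share rises as income rises, so η > 1.

luxury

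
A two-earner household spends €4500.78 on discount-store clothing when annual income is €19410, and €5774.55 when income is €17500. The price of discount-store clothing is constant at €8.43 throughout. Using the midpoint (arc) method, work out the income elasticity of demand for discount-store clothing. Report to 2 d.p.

With a constant price, Q₁ = 4500.78/8.43 = 533.900 and Q₂ = 5774.55/8.43 = 685.000 (equivalently, work directly with expenditure since P cancels).
Midpoint %ΔQ = (5774.55 − 4500.78)/5137.67 = 0.24793; midpoint %ΔI = (17500 − 19410)/18455 = -0.10349.
η = 0.24793 / -0.10349 = -2.40.

-2.40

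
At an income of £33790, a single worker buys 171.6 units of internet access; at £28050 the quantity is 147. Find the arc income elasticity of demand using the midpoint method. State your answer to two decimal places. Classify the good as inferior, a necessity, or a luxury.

0.83 (necessity)

ΔQ = 147 − 171.6 = -24.6; midpoint Q̄ = (171.6 + 147)/2 = 159.3.
ΔI = 28050 − 33790 = -5740; midpoint Ī = (33790 + 28050)/2 = 30920.
η = (ΔQ/Q̄) ÷ (ΔI/Ī) = (-24.6/159.3) ÷ (-5740/30920) = 0.83.
0 < η < 1 ⇒ necessity.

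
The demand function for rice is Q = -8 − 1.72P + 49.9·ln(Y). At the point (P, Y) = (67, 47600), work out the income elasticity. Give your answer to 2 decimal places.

0.12

At P = 67, Y = 47600: Q = 414.212.
Holding P constant, ∂Q/∂Y = 49.9/Y = 0.00104832.
η_Y = (∂Q/∂Y)·(Y/Q) = 0.00104832 × (47600/414.212) = 0.12.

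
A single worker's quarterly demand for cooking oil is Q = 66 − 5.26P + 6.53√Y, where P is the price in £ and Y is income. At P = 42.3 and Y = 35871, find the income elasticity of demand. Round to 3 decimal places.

0.572

At P = 42.3, Y = 35871: Q = 1080.261.
Holding P constant, ∂Q/∂Y = 6.53/(2√Y) = 0.017239.
η_Y = (∂Q/∂Y)·(Y/Q) = 0.017239 × (35871/1080.261) = 0.572.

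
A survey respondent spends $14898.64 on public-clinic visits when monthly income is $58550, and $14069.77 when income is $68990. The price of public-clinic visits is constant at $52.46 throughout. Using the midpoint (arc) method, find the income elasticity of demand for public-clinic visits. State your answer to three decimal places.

-0.350

With a constant price, Q₁ = 14898.64/52.46 = 284.000 and Q₂ = 14069.77/52.46 = 268.200 (equivalently, work directly with expenditure since P cancels).
Midpoint %ΔQ = (14069.77 − 14898.64)/14484.21 = -0.05723; midpoint %ΔI = (68990 − 58550)/63770 = 0.16371.
η = -0.05723 / 0.16371 = -0.350.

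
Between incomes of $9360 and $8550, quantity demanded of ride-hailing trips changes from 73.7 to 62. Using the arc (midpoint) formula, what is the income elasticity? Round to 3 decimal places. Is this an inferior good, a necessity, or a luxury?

ΔQ = 62 − 73.7 = -11.7; midpoint Q̄ = (73.7 + 62)/2 = 67.85.
ΔI = 8550 − 9360 = -810; midpoint Ī = (9360 + 8550)/2 = 8955.
η = (ΔQ/Q̄) ÷ (ΔI/Ī) = (-11.7/67.85) ÷ (-810/8955) = 1.906.
η > 1 ⇒ luxury.

1.906 (luxury)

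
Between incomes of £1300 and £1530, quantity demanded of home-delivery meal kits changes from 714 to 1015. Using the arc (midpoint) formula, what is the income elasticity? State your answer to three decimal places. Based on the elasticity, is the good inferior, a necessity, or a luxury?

ΔQ = 1015 − 714 = 301; midpoint Q̄ = (714 + 1015)/2 = 864.5.
ΔI = 1530 − 1300 = 230; midpoint Ī = (1300 + 1530)/2 = 1415.
η = (ΔQ/Q̄) ÷ (ΔI/Ī) = (301/864.5) ÷ (230/1415) = 2.142.
η > 1 ⇒ luxury.

2.142 (luxury)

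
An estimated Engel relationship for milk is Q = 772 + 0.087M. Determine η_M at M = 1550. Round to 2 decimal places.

0.15

At M = 1550: Q = 906.850.
dQ/dM = 0.087.
η = (dQ/dM)·(M/Q) = 0.087 × (1550/906.850) = 0.15.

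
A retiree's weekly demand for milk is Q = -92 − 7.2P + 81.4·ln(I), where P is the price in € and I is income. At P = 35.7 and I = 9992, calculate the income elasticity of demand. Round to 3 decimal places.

0.203

At P = 35.7, I = 9992: Q = 400.617.
Holding P constant, ∂Q/∂I = 81.4/I = 0.00814652.
η_I = (∂Q/∂I)·(I/Q) = 0.00814652 × (9992/400.617) = 0.203.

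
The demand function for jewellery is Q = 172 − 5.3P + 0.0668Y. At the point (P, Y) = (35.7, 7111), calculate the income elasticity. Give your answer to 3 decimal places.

At P = 35.7, Y = 7111: Q = 457.805.
Holding P constant, ∂Q/∂Y = 0.0668.
η_Y = (∂Q/∂Y)·(Y/Q) = 0.0668 × (7111/457.805) = 1.038.

1.038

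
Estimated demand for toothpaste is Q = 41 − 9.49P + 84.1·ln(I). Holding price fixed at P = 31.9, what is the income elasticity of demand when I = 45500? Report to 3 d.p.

0.131

At P = 31.9, I = 45500: Q = 640.281.
Holding P constant, ∂Q/∂I = 84.1/I = 0.00184835.
η_I = (∂Q/∂I)·(I/Q) = 0.00184835 × (45500/640.281) = 0.131.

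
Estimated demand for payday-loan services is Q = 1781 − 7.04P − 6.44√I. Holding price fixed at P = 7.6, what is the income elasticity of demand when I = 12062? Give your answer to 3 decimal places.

-0.347

At P = 7.6, I = 12062: Q = 1020.209.
Holding P constant, ∂Q/∂I = -6.44/(2√I) = -0.0293188.
η_I = (∂Q/∂I)·(I/Q) = -0.0293188 × (12062/1020.209) = -0.347.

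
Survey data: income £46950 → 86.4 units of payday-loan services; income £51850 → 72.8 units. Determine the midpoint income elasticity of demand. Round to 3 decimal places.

ΔQ = 72.8 − 86.4 = -13.6; midpoint Q̄ = (86.4 + 72.8)/2 = 79.6.
ΔI = 51850 − 46950 = 4900; midpoint Ī = (46950 + 51850)/2 = 49400.
η = (ΔQ/Q̄) ÷ (ΔI/Ī) = (-13.6/79.6) ÷ (4900/49400) = -1.722.

-1.722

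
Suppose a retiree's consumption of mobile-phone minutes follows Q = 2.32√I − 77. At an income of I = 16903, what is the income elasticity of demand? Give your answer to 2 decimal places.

At I = 16903: Q = 224.627.
dQ/dI = 2.32/(2√I) = 0.00892229 at this income.
η = (dQ/dI)·(I/Q) = 0.00892229 × (16903/224.627) = 0.67.

0.67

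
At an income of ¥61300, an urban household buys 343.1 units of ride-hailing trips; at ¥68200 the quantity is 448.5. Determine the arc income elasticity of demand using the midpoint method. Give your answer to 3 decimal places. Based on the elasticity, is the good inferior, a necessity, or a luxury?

2.499 (luxury)

ΔQ = 448.5 − 343.1 = 105.4; midpoint Q̄ = (343.1 + 448.5)/2 = 395.8.
ΔI = 68200 − 61300 = 6900; midpoint Ī = (61300 + 68200)/2 = 64750.
η = (ΔQ/Q̄) ÷ (ΔI/Ī) = (105.4/395.8) ÷ (6900/64750) = 2.499.
η > 1 ⇒ luxury.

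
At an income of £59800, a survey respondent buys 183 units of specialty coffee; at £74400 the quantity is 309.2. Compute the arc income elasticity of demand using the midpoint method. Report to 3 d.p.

2.357

ΔQ = 309.2 − 183 = 126.2; midpoint Q̄ = (183 + 309.2)/2 = 246.1.
ΔI = 74400 − 59800 = 14600; midpoint Ī = (59800 + 74400)/2 = 67100.
η = (ΔQ/Q̄) ÷ (ΔI/Ī) = (126.2/246.1) ÷ (14600/67100) = 2.357.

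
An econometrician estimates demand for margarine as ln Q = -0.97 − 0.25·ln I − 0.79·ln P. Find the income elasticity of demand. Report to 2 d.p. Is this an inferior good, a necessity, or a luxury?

In a log-linear demand, the coefficient on ln I is the income elasticity.
So η = -0.25.
η < 0 ⇒ inferior good.

-0.25 (inferior good)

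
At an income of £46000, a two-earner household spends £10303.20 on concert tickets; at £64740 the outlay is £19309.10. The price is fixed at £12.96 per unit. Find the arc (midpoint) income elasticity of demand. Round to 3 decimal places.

1.797

With a constant price, Q₁ = 10303.20/12.96 = 795.000 and Q₂ = 19309.10/12.96 = 1489.900 (equivalently, work directly with expenditure since P cancels).
Midpoint %ΔQ = (19309.10 − 10303.20)/14806.15 = 0.60825; midpoint %ΔI = (64740 − 46000)/55370 = 0.33845.
η = 0.60825 / 0.33845 = 1.797.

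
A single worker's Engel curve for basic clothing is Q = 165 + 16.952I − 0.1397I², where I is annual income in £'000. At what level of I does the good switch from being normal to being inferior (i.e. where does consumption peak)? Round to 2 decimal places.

dQ/dI = 16.952 − 0.2794I.
The good is inferior where dQ/dI < 0. Setting dQ/dI = 0 gives I = 16.952 / 0.2794 = 60.67.

60.67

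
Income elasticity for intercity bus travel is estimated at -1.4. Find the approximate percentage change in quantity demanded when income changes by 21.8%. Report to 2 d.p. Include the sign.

%ΔQ ≈ η × %ΔI = -1.4 × 21.8% = -30.52%.

-30.52%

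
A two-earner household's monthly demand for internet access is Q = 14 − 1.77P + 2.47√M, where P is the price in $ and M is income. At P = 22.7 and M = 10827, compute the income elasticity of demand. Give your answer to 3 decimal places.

0.557

At P = 22.7, M = 10827: Q = 230.832.
Holding P constant, ∂Q/∂M = 2.47/(2√M) = 0.011869.
η_M = (∂Q/∂M)·(M/Q) = 0.011869 × (10827/230.832) = 0.557.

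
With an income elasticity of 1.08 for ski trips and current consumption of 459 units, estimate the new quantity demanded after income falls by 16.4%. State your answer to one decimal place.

377.7

%ΔQ ≈ η × %ΔI = 1.08 × (-16.4%) = -17.712%.
New Q ≈ 459 × (1 − 0.17712) = 377.7.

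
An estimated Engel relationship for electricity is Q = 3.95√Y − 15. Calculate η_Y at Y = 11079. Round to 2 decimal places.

0.52

At Y = 11079: Q = 400.764.
dQ/dY = 3.95/(2√Y) = 0.0187636 at this income.
η = (dQ/dY)·(Y/Q) = 0.0187636 × (11079/400.764) = 0.52.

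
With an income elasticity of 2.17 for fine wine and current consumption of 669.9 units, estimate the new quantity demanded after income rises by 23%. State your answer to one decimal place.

%ΔQ ≈ η × %ΔI = 2.17 × 23% = 49.91%.
New Q ≈ 669.9 × (1 + 0.4991) = 1004.2.

1004.2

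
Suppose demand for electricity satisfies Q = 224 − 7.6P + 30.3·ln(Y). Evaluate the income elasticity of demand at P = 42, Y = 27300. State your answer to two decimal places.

0.14

At P = 42, Y = 27300: Q = 214.304.
Holding P constant, ∂Q/∂Y = 30.3/Y = 0.00110989.
η_Y = (∂Q/∂Y)·(Y/Q) = 0.00110989 × (27300/214.304) = 0.14.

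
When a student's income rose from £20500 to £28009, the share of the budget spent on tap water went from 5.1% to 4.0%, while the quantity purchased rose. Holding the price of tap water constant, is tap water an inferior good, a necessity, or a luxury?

Quantity rises but the budget share falls as income rises, so 0 < η < 1.

necessity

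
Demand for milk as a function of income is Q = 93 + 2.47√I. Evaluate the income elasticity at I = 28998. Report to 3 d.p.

At I = 28998: Q = 513.611.
dQ/dI = 2.47/(2√I) = 0.00725242 at this income.
η = (dQ/dI)·(I/Q) = 0.00725242 × (28998/513.611) = 0.409.

0.409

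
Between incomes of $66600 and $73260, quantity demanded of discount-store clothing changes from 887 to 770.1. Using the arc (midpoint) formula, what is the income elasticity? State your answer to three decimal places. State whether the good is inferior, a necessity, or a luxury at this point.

-1.481 (inferior good)

ΔQ = 770.1 − 887 = -116.9; midpoint Q̄ = (887 + 770.1)/2 = 828.55.
ΔI = 73260 − 66600 = 6660; midpoint Ī = (66600 + 73260)/2 = 69930.
η = (ΔQ/Q̄) ÷ (ΔI/Ī) = (-116.9/828.55) ÷ (6660/69930) = -1.481.
η < 0 ⇒ inferior good.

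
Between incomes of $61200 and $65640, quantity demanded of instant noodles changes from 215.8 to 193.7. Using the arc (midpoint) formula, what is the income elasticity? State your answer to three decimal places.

ΔQ = 193.7 − 215.8 = -22.1; midpoint Q̄ = (215.8 + 193.7)/2 = 204.75.
ΔI = 65640 − 61200 = 4440; midpoint Ī = (61200 + 65640)/2 = 63420.
η = (ΔQ/Q̄) ÷ (ΔI/Ī) = (-22.1/204.75) ÷ (4440/63420) = -1.542.

-1.542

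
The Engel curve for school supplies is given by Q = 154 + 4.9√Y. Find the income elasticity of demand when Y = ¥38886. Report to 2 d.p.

At Y = 38886: Q = 1120.257.
dQ/dY = 4.9/(2√Y) = 0.0124242 at this income.
η = (dQ/dY)·(Y/Q) = 0.0124242 × (38886/1120.257) = 0.43.

0.43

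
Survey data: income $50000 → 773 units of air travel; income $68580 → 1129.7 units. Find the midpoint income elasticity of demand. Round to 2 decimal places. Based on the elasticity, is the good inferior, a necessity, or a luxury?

1.20 (luxury)

ΔQ = 1129.7 − 773 = 356.7; midpoint Q̄ = (773 + 1129.7)/2 = 951.35.
ΔI = 68580 − 50000 = 18580; midpoint Ī = (50000 + 68580)/2 = 59290.
η = (ΔQ/Q̄) ÷ (ΔI/Ī) = (356.7/951.35) ÷ (18580/59290) = 1.20.
η > 1 ⇒ luxury.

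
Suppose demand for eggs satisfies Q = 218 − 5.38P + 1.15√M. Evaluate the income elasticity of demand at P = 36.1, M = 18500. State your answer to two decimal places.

0.43

At P = 36.1, M = 18500: Q = 180.199.
Holding P constant, ∂Q/∂M = 1.15/(2√M) = 0.00422748.
η_M = (∂Q/∂M)·(M/Q) = 0.00422748 × (18500/180.199) = 0.43.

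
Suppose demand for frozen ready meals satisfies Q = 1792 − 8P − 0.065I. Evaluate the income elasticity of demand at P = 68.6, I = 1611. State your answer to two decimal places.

-0.09

At P = 68.6, I = 1611: Q = 1138.485.
Holding P constant, ∂Q/∂I = −0.065.
η_I = (∂Q/∂I)·(I/Q) = -0.065 × (1611/1138.485) = -0.09.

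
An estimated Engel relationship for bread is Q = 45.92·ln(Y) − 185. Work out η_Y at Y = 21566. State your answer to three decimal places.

At Y = 21566: Q = 273.230.
dQ/dY = 45.92/Y = 0.00212928 at this income.
η = (dQ/dY)·(Y/Q) = 0.00212928 × (21566/273.230) = 0.168.

0.168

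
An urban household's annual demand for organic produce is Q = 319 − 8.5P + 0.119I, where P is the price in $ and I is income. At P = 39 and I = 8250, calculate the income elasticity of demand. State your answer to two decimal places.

At P = 39, I = 8250: Q = 969.250.
Holding P constant, ∂Q/∂I = 0.119.
η_I = (∂Q/∂I)·(I/Q) = 0.119 × (8250/969.250) = 1.01.

1.01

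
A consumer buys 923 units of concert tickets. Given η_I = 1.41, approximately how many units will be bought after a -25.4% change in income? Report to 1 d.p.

592.4

%ΔQ ≈ η × %ΔI = 1.41 × (-25.4%) = -35.814%.
New Q ≈ 923 × (1 − 0.35814) = 592.4.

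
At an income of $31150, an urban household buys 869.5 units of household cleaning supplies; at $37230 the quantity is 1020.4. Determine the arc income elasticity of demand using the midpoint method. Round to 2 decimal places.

ΔQ = 1020.4 − 869.5 = 150.9; midpoint Q̄ = (869.5 + 1020.4)/2 = 944.95.
ΔI = 37230 − 31150 = 6080; midpoint Ī = (31150 + 37230)/2 = 34190.
η = (ΔQ/Q̄) ÷ (ΔI/Ī) = (150.9/944.95) ÷ (6080/34190) = 0.90.

0.90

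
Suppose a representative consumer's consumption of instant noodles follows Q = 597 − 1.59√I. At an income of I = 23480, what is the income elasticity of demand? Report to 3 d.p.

At I = 23480: Q = 353.361.
dQ/dI = -1.59/(2√I) = -0.00518822 at this income.
η = (dQ/dI)·(I/Q) = -0.00518822 × (23480/353.361) = -0.345.

-0.345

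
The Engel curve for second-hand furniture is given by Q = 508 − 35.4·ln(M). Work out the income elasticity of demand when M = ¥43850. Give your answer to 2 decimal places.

At M = 43850: Q = 129.626.
dQ/dM = -35.4/M = -0.000807298 at this income.
η = (dQ/dM)·(M/Q) = -0.000807298 × (43850/129.626) = -0.27.

-0.27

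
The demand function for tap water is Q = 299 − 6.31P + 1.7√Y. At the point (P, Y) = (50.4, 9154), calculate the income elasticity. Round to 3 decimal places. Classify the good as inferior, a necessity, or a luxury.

0.566 (necessity)

At P = 50.4, Y = 9154: Q = 143.626.
Holding P constant, ∂Q/∂Y = 1.7/(2√Y) = 0.0088841.
η_Y = (∂Q/∂Y)·(Y/Q) = 0.0088841 × (9154/143.626) = 0.566.
Since 0 < η < 1, this is a necessity.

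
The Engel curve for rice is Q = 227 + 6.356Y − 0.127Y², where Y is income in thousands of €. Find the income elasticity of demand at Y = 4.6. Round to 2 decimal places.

0.09

At Y = 4.6: Q = 253.5503.
dQ/dY = 6.356 − 0.254Y = 5.18760.
η = (dQ/dY)·(Y/Q) = 5.18760 × (4.6/253.5503) = 0.09.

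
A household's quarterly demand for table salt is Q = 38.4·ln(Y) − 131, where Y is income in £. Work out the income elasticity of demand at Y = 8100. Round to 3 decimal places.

0.179

At Y = 8100: Q = 214.585.
dQ/dY = 38.4/Y = 0.00474074 at this income.
η = (dQ/dY)·(Y/Q) = 0.00474074 × (8100/214.585) = 0.179.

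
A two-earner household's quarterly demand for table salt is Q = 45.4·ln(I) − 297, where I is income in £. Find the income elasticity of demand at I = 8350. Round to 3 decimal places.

0.402

At I = 8350: Q = 112.963.
dQ/dI = 45.4/I = 0.00543713 at this income.
η = (dQ/dI)·(I/Q) = 0.00543713 × (8350/112.963) = 0.402.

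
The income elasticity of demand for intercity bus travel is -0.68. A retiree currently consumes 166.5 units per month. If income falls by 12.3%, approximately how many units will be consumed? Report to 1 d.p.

180.4

%ΔQ ≈ η × %ΔI = -0.68 × (-12.3%) = 8.364%.
New Q ≈ 166.5 × (1 + 0.08364) = 180.4.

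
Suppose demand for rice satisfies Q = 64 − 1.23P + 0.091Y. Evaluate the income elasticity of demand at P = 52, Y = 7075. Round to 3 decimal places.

1.000

At P = 52, Y = 7075: Q = 643.865.
Holding P constant, ∂Q/∂Y = 0.091.
η_Y = (∂Q/∂Y)·(Y/Q) = 0.091 × (7075/643.865) = 1.000.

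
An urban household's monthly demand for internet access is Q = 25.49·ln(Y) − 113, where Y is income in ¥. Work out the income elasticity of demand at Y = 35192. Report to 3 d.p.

0.166

At Y = 35192: Q = 153.844.
dQ/dY = 25.49/Y = 0.000724312 at this income.
η = (dQ/dY)·(Y/Q) = 0.000724312 × (35192/153.844) = 0.166.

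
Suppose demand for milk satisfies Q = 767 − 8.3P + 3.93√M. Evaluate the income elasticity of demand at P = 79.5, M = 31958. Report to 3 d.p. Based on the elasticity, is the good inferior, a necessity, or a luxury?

0.434 (necessity)

At P = 79.5, M = 31958: Q = 809.708.
Holding P constant, ∂Q/∂M = 3.93/(2√M) = 0.0109919.
η_M = (∂Q/∂M)·(M/Q) = 0.0109919 × (31958/809.708) = 0.434.
Since 0 < η < 1, this is a necessity.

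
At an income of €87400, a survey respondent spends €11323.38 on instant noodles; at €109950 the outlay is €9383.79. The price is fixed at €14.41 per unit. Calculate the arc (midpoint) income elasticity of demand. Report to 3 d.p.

With a constant price, Q₁ = 11323.38/14.41 = 785.800 and Q₂ = 9383.79/14.41 = 651.200 (equivalently, work directly with expenditure since P cancels).
Midpoint %ΔQ = (9383.79 − 11323.38)/10353.58 = -0.18734; midpoint %ΔI = (109950 − 87400)/98675 = 0.22853.
η = -0.18734 / 0.22853 = -0.820.

-0.820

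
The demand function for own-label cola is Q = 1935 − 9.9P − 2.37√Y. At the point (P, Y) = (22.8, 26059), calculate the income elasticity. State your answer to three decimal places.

At P = 22.8, Y = 26059: Q = 1326.696.
Holding P constant, ∂Q/∂Y = -2.37/(2√Y) = -0.00734073.
η_Y = (∂Q/∂Y)·(Y/Q) = -0.00734073 × (26059/1326.696) = -0.144.

-0.144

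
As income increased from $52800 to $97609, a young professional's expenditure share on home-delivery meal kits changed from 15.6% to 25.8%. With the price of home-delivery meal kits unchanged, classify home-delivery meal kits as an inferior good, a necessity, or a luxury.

luxury

The budget share rises as income rises, so η > 1.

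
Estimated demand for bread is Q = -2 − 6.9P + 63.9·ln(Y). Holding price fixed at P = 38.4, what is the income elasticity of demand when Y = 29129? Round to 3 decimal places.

At P = 38.4, Y = 29129: Q = 389.899.
Holding P constant, ∂Q/∂Y = 63.9/Y = 0.00219369.
η_Y = (∂Q/∂Y)·(Y/Q) = 0.00219369 × (29129/389.899) = 0.164.

0.164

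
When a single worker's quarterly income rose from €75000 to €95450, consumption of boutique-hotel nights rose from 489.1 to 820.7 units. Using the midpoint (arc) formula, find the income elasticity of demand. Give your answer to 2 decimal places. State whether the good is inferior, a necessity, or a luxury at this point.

2.11 (luxury)

ΔQ = 820.7 − 489.1 = 331.6; midpoint Q̄ = (489.1 + 820.7)/2 = 654.9.
ΔI = 95450 − 75000 = 20450; midpoint Ī = (75000 + 95450)/2 = 85225.
η = (ΔQ/Q̄) ÷ (ΔI/Ī) = (331.6/654.9) ÷ (20450/85225) = 2.11.
η > 1 ⇒ luxury.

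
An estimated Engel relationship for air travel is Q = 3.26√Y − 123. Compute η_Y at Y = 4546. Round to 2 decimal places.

At Y = 4546: Q = 96.802.
dQ/dY = 3.26/(2√Y) = 0.0241754 at this income.
η = (dQ/dY)·(Y/Q) = 0.0241754 × (4546/96.802) = 1.14.

1.14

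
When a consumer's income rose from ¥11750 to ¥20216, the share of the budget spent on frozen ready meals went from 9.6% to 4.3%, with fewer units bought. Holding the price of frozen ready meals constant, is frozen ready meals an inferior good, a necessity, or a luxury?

inferior good

Quantity demanded falls as income rises, so η < 0.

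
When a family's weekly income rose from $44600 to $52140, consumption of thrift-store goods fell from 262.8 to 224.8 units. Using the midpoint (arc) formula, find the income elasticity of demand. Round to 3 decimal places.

ΔQ = 224.8 − 262.8 = -38; midpoint Q̄ = (262.8 + 224.8)/2 = 243.8.
ΔI = 52140 − 44600 = 7540; midpoint Ī = (44600 + 52140)/2 = 48370.
η = (ΔQ/Q̄) ÷ (ΔI/Ī) = (-38/243.8) ÷ (7540/48370) = -1.000.

-1.000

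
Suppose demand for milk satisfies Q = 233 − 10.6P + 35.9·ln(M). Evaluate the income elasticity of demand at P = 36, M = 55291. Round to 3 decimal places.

0.147

At P = 36, M = 55291: Q = 243.441.
Holding P constant, ∂Q/∂M = 35.9/M = 0.000649292.
η_M = (∂Q/∂M)·(M/Q) = 0.000649292 × (55291/243.441) = 0.147.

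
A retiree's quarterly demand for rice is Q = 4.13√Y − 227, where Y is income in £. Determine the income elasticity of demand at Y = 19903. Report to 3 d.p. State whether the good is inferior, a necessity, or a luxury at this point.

At Y = 19903: Q = 355.652.
dQ/dY = 4.13/(2√Y) = 0.0146373 at this income.
η = (dQ/dY)·(Y/Q) = 0.0146373 × (19903/355.652) = 0.819.
Since 0 < η < 1, the good is a necessity.

0.819 (necessity)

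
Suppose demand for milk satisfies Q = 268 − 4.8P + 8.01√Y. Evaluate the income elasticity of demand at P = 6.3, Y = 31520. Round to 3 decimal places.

0.428

At P = 6.3, Y = 31520: Q = 1659.845.
Holding P constant, ∂Q/∂Y = 8.01/(2√Y) = 0.0225585.
η_Y = (∂Q/∂Y)·(Y/Q) = 0.0225585 × (31520/1659.845) = 0.428.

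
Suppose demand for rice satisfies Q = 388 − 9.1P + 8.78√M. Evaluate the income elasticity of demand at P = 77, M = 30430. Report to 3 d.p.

At P = 77, M = 30430: Q = 1218.900.
Holding P constant, ∂Q/∂M = 8.78/(2√M) = 0.025166.
η_M = (∂Q/∂M)·(M/Q) = 0.025166 × (30430/1218.900) = 0.628.

0.628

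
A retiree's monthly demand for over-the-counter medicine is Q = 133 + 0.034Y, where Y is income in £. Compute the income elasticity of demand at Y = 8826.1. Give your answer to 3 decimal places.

0.693

At Y = 8826.1: Q = 433.087.
dQ/dY = 0.034.
η = (dQ/dY)·(Y/Q) = 0.034 × (8826.1/433.087) = 0.693.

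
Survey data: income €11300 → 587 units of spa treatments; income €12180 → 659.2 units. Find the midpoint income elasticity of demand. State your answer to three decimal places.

1.546

ΔQ = 659.2 − 587 = 72.2; midpoint Q̄ = (587 + 659.2)/2 = 623.1.
ΔI = 12180 − 11300 = 880; midpoint Ī = (11300 + 12180)/2 = 11740.
η = (ΔQ/Q̄) ÷ (ΔI/Ī) = (72.2/623.1) ÷ (880/11740) = 1.546.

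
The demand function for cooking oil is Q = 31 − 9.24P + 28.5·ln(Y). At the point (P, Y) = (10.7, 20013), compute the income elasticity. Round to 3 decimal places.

0.133

At P = 10.7, Y = 20013: Q = 214.400.
Holding P constant, ∂Q/∂Y = 28.5/Y = 0.00142407.
η_Y = (∂Q/∂Y)·(Y/Q) = 0.00142407 × (20013/214.400) = 0.133.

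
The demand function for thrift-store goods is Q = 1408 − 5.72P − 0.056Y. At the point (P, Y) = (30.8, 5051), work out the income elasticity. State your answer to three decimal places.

-0.298

At P = 30.8, Y = 5051: Q = 948.968.
Holding P constant, ∂Q/∂Y = −0.056.
η_Y = (∂Q/∂Y)·(Y/Q) = -0.056 × (5051/948.968) = -0.298.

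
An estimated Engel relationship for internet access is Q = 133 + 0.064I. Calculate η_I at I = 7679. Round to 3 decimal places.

0.787

At I = 7679: Q = 624.456.
dQ/dI = 0.064.
η = (dQ/dI)·(I/Q) = 0.064 × (7679/624.456) = 0.787.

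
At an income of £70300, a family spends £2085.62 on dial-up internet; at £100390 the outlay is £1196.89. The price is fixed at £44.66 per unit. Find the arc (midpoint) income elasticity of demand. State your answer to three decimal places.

With a constant price, Q₁ = 2085.62/44.66 = 46.700 and Q₂ = 1196.89/44.66 = 26.800 (equivalently, work directly with expenditure since P cancels).
Midpoint %ΔQ = (1196.89 − 2085.62)/1641.26 = -0.54149; midpoint %ΔI = (100390 − 70300)/85345 = 0.35257.
η = -0.54149 / 0.35257 = -1.536.

-1.536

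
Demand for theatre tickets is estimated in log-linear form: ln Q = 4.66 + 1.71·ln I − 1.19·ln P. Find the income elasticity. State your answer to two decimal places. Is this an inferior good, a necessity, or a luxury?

In a log-linear demand, the coefficient on ln I is the income elasticity.
So η = 1.71.
η > 1 ⇒ luxury.

1.71 (luxury)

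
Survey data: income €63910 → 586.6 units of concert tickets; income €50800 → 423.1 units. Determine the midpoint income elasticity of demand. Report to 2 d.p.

ΔQ = 423.1 − 586.6 = -163.5; midpoint Q̄ = (586.6 + 423.1)/2 = 504.85.
ΔI = 50800 − 63910 = -13110; midpoint Ī = (63910 + 50800)/2 = 57355.
η = (ΔQ/Q̄) ÷ (ΔI/Ī) = (-163.5/504.85) ÷ (-13110/57355) = 1.42.

1.42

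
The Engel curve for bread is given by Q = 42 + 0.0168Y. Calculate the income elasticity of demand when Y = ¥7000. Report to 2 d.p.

0.74

At Y = 7000: Q = 159.600.
dQ/dY = 0.0168.
η = (dQ/dY)·(Y/Q) = 0.0168 × (7000/159.600) = 0.74.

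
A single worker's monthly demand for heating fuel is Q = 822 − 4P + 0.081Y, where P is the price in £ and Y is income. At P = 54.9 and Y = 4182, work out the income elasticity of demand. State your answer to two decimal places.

At P = 54.9, Y = 4182: Q = 941.142.
Holding P constant, ∂Q/∂Y = 0.081.
η_Y = (∂Q/∂Y)·(Y/Q) = 0.081 × (4182/941.142) = 0.36.

0.36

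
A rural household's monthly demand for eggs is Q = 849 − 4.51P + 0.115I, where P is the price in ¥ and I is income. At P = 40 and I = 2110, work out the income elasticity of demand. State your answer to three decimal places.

At P = 40, I = 2110: Q = 911.250.
Holding P constant, ∂Q/∂I = 0.115.
η_I = (∂Q/∂I)·(I/Q) = 0.115 × (2110/911.250) = 0.266.

0.266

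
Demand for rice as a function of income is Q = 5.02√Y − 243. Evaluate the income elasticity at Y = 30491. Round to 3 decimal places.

0.692

At Y = 30491: Q = 633.576.
dQ/dY = 5.02/(2√Y) = 0.0143743 at this income.
η = (dQ/dY)·(Y/Q) = 0.0143743 × (30491/633.576) = 0.692.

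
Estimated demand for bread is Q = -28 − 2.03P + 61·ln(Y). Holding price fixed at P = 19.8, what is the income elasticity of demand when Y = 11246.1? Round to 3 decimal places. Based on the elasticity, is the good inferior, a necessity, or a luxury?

At P = 19.8, Y = 11246.1: Q = 500.800.
Holding P constant, ∂Q/∂Y = 61/Y = 0.0054241.
η_Y = (∂Q/∂Y)·(Y/Q) = 0.0054241 × (11246.1/500.800) = 0.122.
Since 0 < η < 1, this is a necessity.

0.122 (necessity)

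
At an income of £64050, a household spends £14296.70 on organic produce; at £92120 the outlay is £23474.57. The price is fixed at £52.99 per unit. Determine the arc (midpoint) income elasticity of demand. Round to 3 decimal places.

With a constant price, Q₁ = 14296.70/52.99 = 269.800 and Q₂ = 23474.57/52.99 = 443.000 (equivalently, work directly with expenditure since P cancels).
Midpoint %ΔQ = (23474.57 − 14296.70)/18885.64 = 0.48597; midpoint %ΔI = (92120 − 64050)/78085 = 0.35948.
η = 0.48597 / 0.35948 = 1.352.

1.352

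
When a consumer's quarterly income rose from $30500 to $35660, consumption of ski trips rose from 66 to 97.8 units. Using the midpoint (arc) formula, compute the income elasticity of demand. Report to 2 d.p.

ΔQ = 97.8 − 66 = 31.8; midpoint Q̄ = (66 + 97.8)/2 = 81.9.
ΔI = 35660 − 30500 = 5160; midpoint Ī = (30500 + 35660)/2 = 33080.
η = (ΔQ/Q̄) ÷ (ΔI/Ī) = (31.8/81.9) ÷ (5160/33080) = 2.49.

2.49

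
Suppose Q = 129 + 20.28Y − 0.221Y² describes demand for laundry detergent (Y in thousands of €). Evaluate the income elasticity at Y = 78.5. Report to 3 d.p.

At Y = 78.5: Q = 359.1228.
dQ/dY = 20.28 − 0.442Y = -14.41700.
η = (dQ/dY)·(Y/Q) = -14.41700 × (78.5/359.1228) = -3.151.

-3.151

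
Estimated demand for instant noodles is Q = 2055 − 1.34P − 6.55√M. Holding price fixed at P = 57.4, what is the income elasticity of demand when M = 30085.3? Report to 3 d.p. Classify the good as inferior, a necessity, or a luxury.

At P = 57.4, M = 30085.3: Q = 841.979.
Holding P constant, ∂Q/∂M = -6.55/(2√M) = -0.0188814.
η_M = (∂Q/∂M)·(M/Q) = -0.0188814 × (30085.3/841.979) = -0.675.
Since η < 0, this is an inferior good.

-0.675 (inferior good)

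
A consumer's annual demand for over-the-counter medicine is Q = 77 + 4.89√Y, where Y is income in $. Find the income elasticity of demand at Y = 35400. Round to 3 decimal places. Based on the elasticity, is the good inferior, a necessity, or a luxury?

At Y = 35400: Q = 997.048.
dQ/dY = 4.89/(2√Y) = 0.012995 at this income.
η = (dQ/dY)·(Y/Q) = 0.012995 × (35400/997.048) = 0.461.
Since 0 < η < 1, the good is a necessity.

0.461 (necessity)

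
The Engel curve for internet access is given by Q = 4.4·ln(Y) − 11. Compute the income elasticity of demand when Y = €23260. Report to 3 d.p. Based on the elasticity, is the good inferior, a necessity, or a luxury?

0.132 (necessity)

At Y = 23260: Q = 33.240.
dQ/dY = 4.4/Y = 0.000189166 at this income.
η = (dQ/dY)·(Y/Q) = 0.000189166 × (23260/33.240) = 0.132.
Since 0 < η < 1, the good is a necessity.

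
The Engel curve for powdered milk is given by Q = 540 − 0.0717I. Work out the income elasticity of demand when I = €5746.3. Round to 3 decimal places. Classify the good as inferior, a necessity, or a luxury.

-3.219 (inferior good)

At I = 5746.3: Q = 127.990.
dQ/dI = −0.0717.
η = (dQ/dI)·(I/Q) = -0.0717 × (5746.3/127.990) = -3.219.
Since η < 0, the good is an inferior good.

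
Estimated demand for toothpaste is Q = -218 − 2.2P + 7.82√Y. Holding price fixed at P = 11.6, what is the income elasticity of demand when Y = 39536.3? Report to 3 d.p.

At P = 11.6, Y = 39536.3: Q = 1311.388.
Holding P constant, ∂Q/∂Y = 7.82/(2√Y) = 0.0196643.
η_Y = (∂Q/∂Y)·(Y/Q) = 0.0196643 × (39536.3/1311.388) = 0.593.

0.593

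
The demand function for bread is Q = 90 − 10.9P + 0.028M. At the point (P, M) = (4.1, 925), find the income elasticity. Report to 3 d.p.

At P = 4.1, M = 925: Q = 71.210.
Holding P constant, ∂Q/∂M = 0.028.
η_M = (∂Q/∂M)·(M/Q) = 0.028 × (925/71.210) = 0.364.

0.364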